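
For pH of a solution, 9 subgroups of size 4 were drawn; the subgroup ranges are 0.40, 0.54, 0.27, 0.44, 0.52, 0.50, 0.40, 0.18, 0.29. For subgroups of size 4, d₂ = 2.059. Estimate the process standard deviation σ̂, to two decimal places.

0.19

R̄ = (0.40 + 0.54 + 0.27 + 0.44 + 0.52 + 0.50 + 0.40 + 0.18 + 0.29) / 9 = 0.3933
σ̂ = R̄ / d₂ = 0.3933 / 2.059 = 0.1910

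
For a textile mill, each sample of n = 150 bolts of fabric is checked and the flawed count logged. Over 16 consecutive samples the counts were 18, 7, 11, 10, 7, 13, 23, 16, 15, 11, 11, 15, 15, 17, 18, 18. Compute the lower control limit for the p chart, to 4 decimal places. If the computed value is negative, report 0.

p̄ = Σdᵢ / (k·n) = 225 / (16 × 150) = 0.09375
LCL = p̄ − 3·√(p̄(1−p̄)/n) = 0.09375 − 3 × 0.02380 = 0.02235

0.0224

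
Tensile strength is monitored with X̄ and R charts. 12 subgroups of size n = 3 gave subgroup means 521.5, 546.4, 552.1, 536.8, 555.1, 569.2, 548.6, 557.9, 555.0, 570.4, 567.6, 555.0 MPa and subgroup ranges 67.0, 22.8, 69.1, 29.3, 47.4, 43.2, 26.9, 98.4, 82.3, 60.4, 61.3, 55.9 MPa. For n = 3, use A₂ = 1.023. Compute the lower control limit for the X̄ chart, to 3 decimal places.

496.361

X̄̄ = (521.5 + 546.4 + 552.1 + 536.8 + 555.1 + 569.2 + 548.6 + 557.9 + 555.0 + 570.4 + 567.6 + 555.0) / 12 = 6635.6000 / 12 = 552.9667
R̄ = (67.0 + 22.8 + 69.1 + 29.3 + 47.4 + 43.2 + 26.9 + 98.4 + 82.3 + 60.4 + 61.3 + 55.9) / 12 = 664.0000 / 12 = 55.3333
LCL = X̄̄ − A₂·R̄ = 552.9667 − 1.023 × 55.3333 = 496.3607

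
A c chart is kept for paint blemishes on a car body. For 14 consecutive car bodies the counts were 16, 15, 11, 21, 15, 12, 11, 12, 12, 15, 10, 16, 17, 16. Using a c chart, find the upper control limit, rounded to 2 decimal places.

c̄ = (16 + 15 + 11 + 21 + 15 + 12 + 11 + 12 + 12 + 15 + 10 + 16 + 17 + 16) / 14 = 199 / 14 = 14.2143
UCL = c̄ + 3√c̄ = 14.2143 + 3 × √14.2143 = 14.2143 + 3 × 3.7702 = 25.5248

25.52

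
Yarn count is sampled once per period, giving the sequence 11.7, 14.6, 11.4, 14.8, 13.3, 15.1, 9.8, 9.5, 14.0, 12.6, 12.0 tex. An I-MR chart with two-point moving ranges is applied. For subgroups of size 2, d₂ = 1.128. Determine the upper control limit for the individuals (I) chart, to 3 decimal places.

19.241

X̄ = (11.7 + 14.6 + 11.4 + 14.8 + 13.3 + 15.1 + 9.8 + 9.5 + 14.0 + 12.6 + 12.0) / 11 = 12.6182
Moving ranges: 2.9, 3.2, 3.4, 1.5, 1.8, 5.3, 0.3, 4.5, 1.4, 0.6; M̄R̄ = 24.9000 / 10 = 2.4900
UCL = X̄ + 3·M̄R̄/d₂ = 12.6182 + 3 × 2.4900 / 1.128 = 19.2405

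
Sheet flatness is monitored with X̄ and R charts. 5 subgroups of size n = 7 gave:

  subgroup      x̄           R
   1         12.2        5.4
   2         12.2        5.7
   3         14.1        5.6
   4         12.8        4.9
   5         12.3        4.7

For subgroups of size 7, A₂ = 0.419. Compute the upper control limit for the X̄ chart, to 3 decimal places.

X̄̄ = (12.2 + 12.2 + 14.1 + 12.8 + 12.3) / 5 = 63.6000 / 5 = 12.7200
R̄ = (5.4 + 5.7 + 5.6 + 4.9 + 4.7) / 5 = 26.3000 / 5 = 5.2600
UCL = X̄̄ + A₂·R̄ = 12.7200 + 0.419 × 5.2600 = 14.9239

14.924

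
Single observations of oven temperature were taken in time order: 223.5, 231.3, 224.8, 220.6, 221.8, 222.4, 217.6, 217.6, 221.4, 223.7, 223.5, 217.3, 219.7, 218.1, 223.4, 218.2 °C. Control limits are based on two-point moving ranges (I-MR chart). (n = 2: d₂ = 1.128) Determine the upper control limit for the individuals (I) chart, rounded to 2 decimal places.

230.79

X̄ = (223.5 + 231.3 + 224.8 + 220.6 + 221.8 + 222.4 + 217.6 + 217.6 + 221.4 + 223.7 + 223.5 + 217.3 + 219.7 + 218.1 + 223.4 + 218.2) / 16 = 221.5563
Moving ranges: 7.8, 6.5, 4.2, 1.2, 0.6, 4.8, 0.0, 3.8, 2.3, 0.2, 6.2, 2.4, 1.6, 5.3, 5.2; M̄R̄ = 52.1000 / 15 = 3.4733
UCL = X̄ + 3·M̄R̄/d₂ = 221.5563 + 3 × 3.4733 / 1.128 = 230.7938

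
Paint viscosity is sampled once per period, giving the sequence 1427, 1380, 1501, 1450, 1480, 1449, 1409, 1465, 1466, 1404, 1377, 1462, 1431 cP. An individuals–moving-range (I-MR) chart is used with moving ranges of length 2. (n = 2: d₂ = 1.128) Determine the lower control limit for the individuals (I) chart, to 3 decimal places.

X̄ = (1427 + 1380 + 1501 + 1450 + 1480 + 1449 + 1409 + 1465 + 1466 + 1404 + 1377 + 1462 + 1431) / 13 = 1438.5385
Moving ranges: 47, 121, 51, 30, 31, 40, 56, 1, 62, 27, 85, 31; M̄R̄ = 582.0000 / 12 = 48.5000
LCL = X̄ − 3·M̄R̄/d₂ = 1438.5385 − 3 × 48.5000 / 1.128 = 1309.5491

1309.549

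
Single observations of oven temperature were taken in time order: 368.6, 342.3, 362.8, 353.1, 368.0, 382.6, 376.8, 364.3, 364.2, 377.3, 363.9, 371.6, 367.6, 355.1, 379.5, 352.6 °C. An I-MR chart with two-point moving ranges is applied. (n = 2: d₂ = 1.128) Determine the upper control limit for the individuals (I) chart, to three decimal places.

X̄ = (368.6 + 342.3 + 362.8 + 353.1 + 368.0 + 382.6 + 376.8 + 364.3 + 364.2 + 377.3 + 363.9 + 371.6 + 367.6 + 355.1 + 379.5 + 352.6) / 16 = 365.6438
Moving ranges: 26.3, 20.5, 9.7, 14.9, 14.6, 5.8, 12.5, 0.1, 13.1, 13.4, 7.7, 4.0, 12.5, 24.4, 26.9; M̄R̄ = 206.4000 / 15 = 13.7600
UCL = X̄ + 3·M̄R̄/d₂ = 365.6438 + 3 × 13.7600 / 1.128 = 402.2395

402.239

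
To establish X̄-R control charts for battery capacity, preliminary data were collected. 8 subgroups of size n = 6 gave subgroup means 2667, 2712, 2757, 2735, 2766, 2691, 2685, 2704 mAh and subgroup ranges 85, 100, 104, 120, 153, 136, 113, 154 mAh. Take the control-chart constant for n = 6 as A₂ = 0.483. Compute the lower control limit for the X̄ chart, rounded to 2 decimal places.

2656.36

X̄̄ = (2667 + 2712 + 2757 + 2735 + 2766 + 2691 + 2685 + 2704) / 8 = 21717.0000 / 8 = 2714.6250
R̄ = (85 + 100 + 104 + 120 + 153 + 136 + 113 + 154) / 8 = 965.0000 / 8 = 120.6250
LCL = X̄̄ − A₂·R̄ = 2714.6250 − 0.483 × 120.6250 = 2656.3631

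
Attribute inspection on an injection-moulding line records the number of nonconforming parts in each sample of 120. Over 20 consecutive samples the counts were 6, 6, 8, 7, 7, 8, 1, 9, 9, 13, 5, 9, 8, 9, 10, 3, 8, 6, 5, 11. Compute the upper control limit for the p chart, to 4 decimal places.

p̄ = Σdᵢ / (k·n) = 148 / (20 × 120) = 0.06167
UCL = p̄ + 3·√(p̄(1−p̄)/n) = 0.06167 + 3 × √(0.06167×0.93833/120) = 0.06167 + 3 × 0.02196 = 0.12754

0.1275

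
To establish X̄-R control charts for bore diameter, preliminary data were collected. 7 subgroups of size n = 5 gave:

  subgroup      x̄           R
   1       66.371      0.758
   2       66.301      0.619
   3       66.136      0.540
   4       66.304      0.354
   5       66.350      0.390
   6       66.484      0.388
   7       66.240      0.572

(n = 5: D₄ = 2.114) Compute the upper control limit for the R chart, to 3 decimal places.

R̄ = (0.758 + 0.619 + 0.540 + 0.354 + 0.390 + 0.388 + 0.572) / 7 = 3.6210 / 7 = 0.5173
UCL_R = D₄·R̄ = 2.114 × 0.5173 = 1.0935

1.094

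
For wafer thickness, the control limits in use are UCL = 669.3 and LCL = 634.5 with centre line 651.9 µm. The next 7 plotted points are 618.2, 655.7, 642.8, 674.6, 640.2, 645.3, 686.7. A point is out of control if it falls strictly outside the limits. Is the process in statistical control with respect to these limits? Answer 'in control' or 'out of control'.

Compare each point to [634.5, 669.3]: sample 1 = 618.2 < LCL; sample 4 = 674.6 > UCL; sample 7 = 686.7 > UCL.

out of control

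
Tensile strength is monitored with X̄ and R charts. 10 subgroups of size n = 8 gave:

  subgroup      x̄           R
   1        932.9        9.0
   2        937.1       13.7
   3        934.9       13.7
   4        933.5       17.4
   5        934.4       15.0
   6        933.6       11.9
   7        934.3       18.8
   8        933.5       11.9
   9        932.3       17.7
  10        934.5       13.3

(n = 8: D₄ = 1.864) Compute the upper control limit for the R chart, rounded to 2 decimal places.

26.54

R̄ = (9.0 + 13.7 + 13.7 + 17.4 + 15.0 + 11.9 + 18.8 + 11.9 + 17.7 + 13.3) / 10 = 142.4000 / 10 = 14.2400
UCL_R = D₄·R̄ = 1.864 × 14.2400 = 26.5434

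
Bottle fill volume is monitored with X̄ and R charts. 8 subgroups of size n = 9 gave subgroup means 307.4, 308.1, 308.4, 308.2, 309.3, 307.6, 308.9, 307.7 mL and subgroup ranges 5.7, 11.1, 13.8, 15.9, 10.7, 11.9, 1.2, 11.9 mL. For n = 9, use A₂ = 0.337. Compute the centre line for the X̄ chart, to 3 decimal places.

X̄̄ = (307.4 + 308.1 + 308.4 + 308.2 + 309.3 + 307.6 + 308.9 + 307.7) / 8 = 2465.6000 / 8 = 308.2000
CL = X̄̄ = 308.2000

308.200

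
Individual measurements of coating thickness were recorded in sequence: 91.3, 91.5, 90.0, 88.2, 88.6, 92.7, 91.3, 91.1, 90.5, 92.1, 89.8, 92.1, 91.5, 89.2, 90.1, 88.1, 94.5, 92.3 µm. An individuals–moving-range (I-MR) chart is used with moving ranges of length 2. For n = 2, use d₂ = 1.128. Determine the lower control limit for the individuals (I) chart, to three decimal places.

X̄ = (91.3 + 91.5 + 90.0 + 88.2 + 88.6 + 92.7 + 91.3 + 91.1 + 90.5 + 92.1 + 89.8 + 92.1 + 91.5 + 89.2 + 90.1 + 88.1 + 94.5 + 92.3) / 18 = 90.8278
Moving ranges: 0.2, 1.5, 1.8, 0.4, 4.1, 1.4, 0.2, 0.6, 1.6, 2.3, 2.3, 0.6, 2.3, 0.9, 2.0, 6.4, 2.2; M̄R̄ = 30.8000 / 17 = 1.8118
LCL = X̄ − 3·M̄R̄/d₂ = 90.8278 − 3 × 1.8118 / 1.128 = 86.0093

86.009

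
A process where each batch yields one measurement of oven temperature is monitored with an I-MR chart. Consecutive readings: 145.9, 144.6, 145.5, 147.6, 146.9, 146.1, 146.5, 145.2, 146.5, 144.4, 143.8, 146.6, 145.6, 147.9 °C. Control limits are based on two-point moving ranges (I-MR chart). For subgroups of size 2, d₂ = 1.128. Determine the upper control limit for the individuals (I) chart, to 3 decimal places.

X̄ = (145.9 + 144.6 + 145.5 + 147.6 + 146.9 + 146.1 + 146.5 + 145.2 + 146.5 + 144.4 + 143.8 + 146.6 + 145.6 + 147.9) / 14 = 145.9357
Moving ranges: 1.3, 0.9, 2.1, 0.7, 0.8, 0.4, 1.3, 1.3, 2.1, 0.6, 2.8, 1.0, 2.3; M̄R̄ = 17.6000 / 13 = 1.3538
UCL = X̄ + 3·M̄R̄/d₂ = 145.9357 + 3 × 1.3538 / 1.128 = 149.5364

149.536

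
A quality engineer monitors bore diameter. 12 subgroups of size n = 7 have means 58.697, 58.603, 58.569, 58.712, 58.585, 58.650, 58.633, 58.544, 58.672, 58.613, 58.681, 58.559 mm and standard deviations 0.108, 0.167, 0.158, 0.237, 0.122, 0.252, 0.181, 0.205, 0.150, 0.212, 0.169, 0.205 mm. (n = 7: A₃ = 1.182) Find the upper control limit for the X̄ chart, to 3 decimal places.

X̄̄ = (58.697 + 58.603 + 58.569 + 58.712 + 58.585 + 58.650 + 58.633 + 58.544 + 58.672 + 58.613 + 58.681 + 58.559) / 12 = 58.6265
s̄ = (0.108 + 0.167 + 0.158 + 0.237 + 0.122 + 0.252 + 0.181 + 0.205 + 0.150 + 0.212 + 0.169 + 0.205) / 12 = 0.1805
UCL = X̄̄ + A₃·s̄ = 58.6265 + 1.182 × 0.1805 = 58.8399

58.840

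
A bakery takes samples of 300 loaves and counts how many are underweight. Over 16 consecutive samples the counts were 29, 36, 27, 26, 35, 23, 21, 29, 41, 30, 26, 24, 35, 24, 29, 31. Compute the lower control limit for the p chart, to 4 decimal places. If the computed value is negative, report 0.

0.0458

p̄ = Σdᵢ / (k·n) = 466 / (16 × 300) = 0.09708
LCL = p̄ − 3·√(p̄(1−p̄)/n) = 0.09708 − 3 × 0.01709 = 0.04580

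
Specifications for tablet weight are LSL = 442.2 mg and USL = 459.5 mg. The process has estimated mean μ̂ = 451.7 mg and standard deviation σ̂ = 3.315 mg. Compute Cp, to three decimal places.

Cp = (USL − LSL) / (6σ̂) = (459.5 − 442.2) / (6 × 3.315) = 17.3000 / 19.8900 = 0.8698

0.870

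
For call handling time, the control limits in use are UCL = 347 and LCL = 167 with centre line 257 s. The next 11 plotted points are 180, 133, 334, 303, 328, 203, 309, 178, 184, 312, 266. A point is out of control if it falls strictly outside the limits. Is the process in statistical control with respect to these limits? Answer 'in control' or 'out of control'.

out of control

Compare each point to [167, 347]: sample 2 = 133 < LCL.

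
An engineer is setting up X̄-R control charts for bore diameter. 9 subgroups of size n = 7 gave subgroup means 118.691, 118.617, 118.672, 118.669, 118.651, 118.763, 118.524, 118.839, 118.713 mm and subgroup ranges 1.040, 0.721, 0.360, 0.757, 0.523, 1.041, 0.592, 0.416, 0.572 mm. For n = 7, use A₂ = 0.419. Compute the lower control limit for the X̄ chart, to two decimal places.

X̄̄ = (118.691 + 118.617 + 118.672 + 118.669 + 118.651 + 118.763 + 118.524 + 118.839 + 118.713) / 9 = 1068.1390 / 9 = 118.6821
R̄ = (1.040 + 0.721 + 0.360 + 0.757 + 0.523 + 1.041 + 0.592 + 0.416 + 0.572) / 9 = 6.0220 / 9 = 0.6691
LCL = X̄̄ − A₂·R̄ = 118.6821 − 0.419 × 0.6691 = 118.4018

118.40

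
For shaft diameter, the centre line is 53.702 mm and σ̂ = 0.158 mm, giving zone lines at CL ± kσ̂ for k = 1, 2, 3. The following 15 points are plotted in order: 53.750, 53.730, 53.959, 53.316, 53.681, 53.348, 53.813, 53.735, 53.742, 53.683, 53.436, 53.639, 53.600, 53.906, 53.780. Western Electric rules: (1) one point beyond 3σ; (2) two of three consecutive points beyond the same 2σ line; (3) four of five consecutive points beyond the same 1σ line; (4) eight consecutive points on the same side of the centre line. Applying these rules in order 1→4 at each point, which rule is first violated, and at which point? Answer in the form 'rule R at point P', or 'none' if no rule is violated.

Zone of each point (C = within 1σ̂, B = 1σ̂–2σ̂, A = 2σ̂–3σ̂, * = beyond 3σ̂; sign = side of CL): 1:+C, 2:+C, 3:+B, 4:-A, 5:-C, 6:-A, 7:+C, 8:+C, 9:+C, 10:-C, 11:-B, 12:-C, 13:-C, 14:+B, 15:+C
Rule 2 (two of three consecutive points beyond the same 2σ limit) is satisfied at point 6.

rule 2 at point 6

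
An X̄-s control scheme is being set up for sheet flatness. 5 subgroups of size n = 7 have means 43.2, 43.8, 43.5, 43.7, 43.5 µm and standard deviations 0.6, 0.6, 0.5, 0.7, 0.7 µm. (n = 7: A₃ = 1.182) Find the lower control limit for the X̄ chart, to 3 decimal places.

X̄̄ = (43.2 + 43.8 + 43.5 + 43.7 + 43.5) / 5 = 43.5400
s̄ = (0.6 + 0.6 + 0.5 + 0.7 + 0.7) / 5 = 0.6200
LCL = X̄̄ − A₃·s̄ = 43.5400 − 1.182 × 0.6200 = 42.8072

42.807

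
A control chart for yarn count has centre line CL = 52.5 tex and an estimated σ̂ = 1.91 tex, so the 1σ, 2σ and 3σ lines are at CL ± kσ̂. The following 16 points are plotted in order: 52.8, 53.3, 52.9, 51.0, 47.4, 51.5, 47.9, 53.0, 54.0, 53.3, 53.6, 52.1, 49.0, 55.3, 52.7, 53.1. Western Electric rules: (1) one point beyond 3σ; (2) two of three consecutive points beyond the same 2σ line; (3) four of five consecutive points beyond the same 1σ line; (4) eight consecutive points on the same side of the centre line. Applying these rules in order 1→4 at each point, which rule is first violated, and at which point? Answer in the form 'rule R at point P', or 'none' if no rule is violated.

rule 2 at point 7

Zone of each point (C = within 1σ̂, B = 1σ̂–2σ̂, A = 2σ̂–3σ̂, * = beyond 3σ̂; sign = side of CL): 1:+C, 2:+C, 3:+C, 4:-C, 5:-A, 6:-C, 7:-A, 8:+C, 9:+C, 10:+C, 11:+C, 12:-C, 13:-B, 14:+B, 15:+C, 16:+C
Rule 2 (two of three consecutive points beyond the same 2σ limit) is satisfied at point 7.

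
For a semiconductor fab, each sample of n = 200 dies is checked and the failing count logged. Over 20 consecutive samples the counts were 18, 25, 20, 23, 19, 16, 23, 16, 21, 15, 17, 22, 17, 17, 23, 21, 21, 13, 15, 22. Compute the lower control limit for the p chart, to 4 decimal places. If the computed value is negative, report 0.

p̄ = Σdᵢ / (k·n) = 384 / (20 × 200) = 0.09600
LCL = p̄ − 3·√(p̄(1−p̄)/n) = 0.09600 − 3 × 0.02083 = 0.03351

0.0335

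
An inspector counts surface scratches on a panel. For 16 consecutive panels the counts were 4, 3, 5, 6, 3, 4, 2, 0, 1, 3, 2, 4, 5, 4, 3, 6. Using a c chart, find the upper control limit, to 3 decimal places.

9.000

c̄ = (4 + 3 + 5 + 6 + 3 + 4 + 2 + 0 + 1 + 3 + 2 + 4 + 5 + 4 + 3 + 6) / 16 = 55 / 16 = 3.4375
UCL = c̄ + 3√c̄ = 3.4375 + 3 × √3.4375 = 3.4375 + 3 × 1.8540 = 8.9996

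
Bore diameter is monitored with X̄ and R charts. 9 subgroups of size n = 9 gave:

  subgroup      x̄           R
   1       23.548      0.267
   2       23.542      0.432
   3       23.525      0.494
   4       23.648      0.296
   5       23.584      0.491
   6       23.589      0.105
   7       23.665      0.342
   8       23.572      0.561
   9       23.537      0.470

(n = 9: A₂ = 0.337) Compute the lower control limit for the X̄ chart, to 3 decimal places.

23.449

X̄̄ = (23.548 + 23.542 + 23.525 + 23.648 + 23.584 + 23.589 + 23.665 + 23.572 + 23.537) / 9 = 212.2100 / 9 = 23.5789
R̄ = (0.267 + 0.432 + 0.494 + 0.296 + 0.491 + 0.105 + 0.342 + 0.561 + 0.470) / 9 = 3.4580 / 9 = 0.3842
LCL = X̄̄ − A₂·R̄ = 23.5789 − 0.337 × 0.3842 = 23.4494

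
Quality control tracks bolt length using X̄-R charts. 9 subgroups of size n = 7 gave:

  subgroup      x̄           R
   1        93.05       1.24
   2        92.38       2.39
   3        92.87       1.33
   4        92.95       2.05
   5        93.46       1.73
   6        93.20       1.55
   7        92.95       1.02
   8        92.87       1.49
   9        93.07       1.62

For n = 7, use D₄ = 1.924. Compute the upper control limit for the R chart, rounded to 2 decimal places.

3.08

R̄ = (1.24 + 2.39 + 1.33 + 2.05 + 1.73 + 1.55 + 1.02 + 1.49 + 1.62) / 9 = 14.4200 / 9 = 1.6022
UCL_R = D₄·R̄ = 1.924 × 1.6022 = 3.0827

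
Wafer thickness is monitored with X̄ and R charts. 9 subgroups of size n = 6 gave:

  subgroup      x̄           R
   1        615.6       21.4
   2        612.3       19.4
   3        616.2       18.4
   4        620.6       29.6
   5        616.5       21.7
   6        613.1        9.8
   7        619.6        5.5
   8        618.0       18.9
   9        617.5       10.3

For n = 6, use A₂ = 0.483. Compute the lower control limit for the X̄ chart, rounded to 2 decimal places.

X̄̄ = (615.6 + 612.3 + 616.2 + 620.6 + 616.5 + 613.1 + 619.6 + 618.0 + 617.5) / 9 = 5549.4000 / 9 = 616.6000
R̄ = (21.4 + 19.4 + 18.4 + 29.6 + 21.7 + 9.8 + 5.5 + 18.9 + 10.3) / 9 = 155.0000 / 9 = 17.2222
LCL = X̄̄ − A₂·R̄ = 616.6000 − 0.483 × 17.2222 = 608.2817

608.28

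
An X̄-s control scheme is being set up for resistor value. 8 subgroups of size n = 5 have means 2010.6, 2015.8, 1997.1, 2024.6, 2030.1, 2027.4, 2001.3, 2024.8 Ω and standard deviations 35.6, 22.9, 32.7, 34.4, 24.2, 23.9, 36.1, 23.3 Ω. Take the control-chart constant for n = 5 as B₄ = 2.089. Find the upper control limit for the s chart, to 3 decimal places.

s̄ = (35.6 + 22.9 + 32.7 + 34.4 + 24.2 + 23.9 + 36.1 + 23.3) / 8 = 29.1375
UCL_s = B₄·s̄ = 2.089 × 29.1375 = 60.8682

60.868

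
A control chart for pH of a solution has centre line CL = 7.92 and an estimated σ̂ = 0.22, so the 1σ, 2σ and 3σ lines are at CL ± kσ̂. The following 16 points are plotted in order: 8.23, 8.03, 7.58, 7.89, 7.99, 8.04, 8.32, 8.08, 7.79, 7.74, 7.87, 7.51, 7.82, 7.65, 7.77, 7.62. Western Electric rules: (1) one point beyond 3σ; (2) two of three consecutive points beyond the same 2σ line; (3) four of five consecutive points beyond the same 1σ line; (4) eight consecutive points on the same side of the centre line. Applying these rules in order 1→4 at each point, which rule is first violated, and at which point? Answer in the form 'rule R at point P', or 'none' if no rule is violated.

rule 4 at point 16

Zone of each point (C = within 1σ̂, B = 1σ̂–2σ̂, A = 2σ̂–3σ̂, * = beyond 3σ̂; sign = side of CL): 1:+B, 2:+C, 3:-B, 4:-C, 5:+C, 6:+C, 7:+B, 8:+C, 9:-C, 10:-C, 11:-C, 12:-B, 13:-C, 14:-B, 15:-C, 16:-B
Rule 4 (eight consecutive points on the same side of the centre line) is satisfied at point 16.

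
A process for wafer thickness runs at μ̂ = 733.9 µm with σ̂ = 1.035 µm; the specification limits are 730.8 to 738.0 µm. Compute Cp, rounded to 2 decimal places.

Cp = (USL − LSL) / (6σ̂) = (738.0 − 730.8) / (6 × 1.035) = 7.2000 / 6.2100 = 1.1594

1.16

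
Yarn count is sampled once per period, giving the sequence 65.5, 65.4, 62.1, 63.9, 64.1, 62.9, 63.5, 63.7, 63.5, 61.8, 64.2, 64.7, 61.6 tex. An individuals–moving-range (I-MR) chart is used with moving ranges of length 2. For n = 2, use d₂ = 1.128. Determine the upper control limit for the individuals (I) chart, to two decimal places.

67.00

X̄ = (65.5 + 65.4 + 62.1 + 63.9 + 64.1 + 62.9 + 63.5 + 63.7 + 63.5 + 61.8 + 64.2 + 64.7 + 61.6) / 13 = 63.6077
Moving ranges: 0.1, 3.3, 1.8, 0.2, 1.2, 0.6, 0.2, 0.2, 1.7, 2.4, 0.5, 3.1; M̄R̄ = 15.3000 / 12 = 1.2750
UCL = X̄ + 3·M̄R̄/d₂ = 63.6077 + 3 × 1.2750 / 1.128 = 66.9986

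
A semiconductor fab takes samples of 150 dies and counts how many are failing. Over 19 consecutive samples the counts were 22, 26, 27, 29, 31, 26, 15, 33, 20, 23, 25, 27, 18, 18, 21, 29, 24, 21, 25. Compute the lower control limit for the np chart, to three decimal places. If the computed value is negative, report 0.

10.693

p̄ = Σdᵢ / (k·n) = 460 / (19 × 150) = 0.16140
LCL = np̄ − 3·√(np̄(1−p̄)) = 24.2105 − 3 × 4.5059 = 10.6929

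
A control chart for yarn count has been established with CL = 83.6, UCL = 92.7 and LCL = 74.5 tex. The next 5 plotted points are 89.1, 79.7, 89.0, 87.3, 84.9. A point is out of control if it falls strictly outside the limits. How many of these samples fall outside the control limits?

0

All 5 points lie within [74.5, 92.7].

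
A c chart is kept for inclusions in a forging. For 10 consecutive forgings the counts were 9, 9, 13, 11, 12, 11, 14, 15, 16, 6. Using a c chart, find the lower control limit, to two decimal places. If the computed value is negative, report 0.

c̄ = (9 + 9 + 13 + 11 + 12 + 11 + 14 + 15 + 16 + 6) / 10 = 116 / 10 = 11.6000
LCL = c̄ − 3√c̄ = 11.6000 − 3 × 3.4059 = 1.3824

1.38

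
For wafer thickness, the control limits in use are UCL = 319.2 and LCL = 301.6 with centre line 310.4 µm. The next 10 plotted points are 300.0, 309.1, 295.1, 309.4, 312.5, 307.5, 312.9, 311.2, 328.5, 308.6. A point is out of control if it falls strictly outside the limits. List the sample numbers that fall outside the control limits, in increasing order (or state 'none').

1, 3, 9

Compare each point to [301.6, 319.2]: sample 1 = 300.0 < LCL; sample 3 = 295.1 < LCL; sample 9 = 328.5 > UCL.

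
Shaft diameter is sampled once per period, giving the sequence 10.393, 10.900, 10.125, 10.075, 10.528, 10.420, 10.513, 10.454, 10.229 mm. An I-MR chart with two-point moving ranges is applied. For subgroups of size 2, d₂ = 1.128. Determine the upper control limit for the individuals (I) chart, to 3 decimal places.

X̄ = (10.393 + 10.900 + 10.125 + 10.075 + 10.528 + 10.420 + 10.513 + 10.454 + 10.229) / 9 = 10.4041
Moving ranges: 0.507, 0.775, 0.050, 0.453, 0.108, 0.093, 0.059, 0.225; M̄R̄ = 2.2700 / 8 = 0.2838
UCL = X̄ + 3·M̄R̄/d₂ = 10.4041 + 3 × 0.2838 / 1.128 = 11.1588

11.159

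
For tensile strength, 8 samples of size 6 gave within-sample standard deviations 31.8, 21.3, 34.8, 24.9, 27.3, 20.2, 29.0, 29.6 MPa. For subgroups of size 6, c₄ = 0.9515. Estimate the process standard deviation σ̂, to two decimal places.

28.76

s̄ = (31.8 + 21.3 + 34.8 + 24.9 + 27.3 + 20.2 + 29.0 + 29.6) / 8 = 27.3625
σ̂ = s̄ / c₄ = 27.3625 / 0.9515 = 28.7572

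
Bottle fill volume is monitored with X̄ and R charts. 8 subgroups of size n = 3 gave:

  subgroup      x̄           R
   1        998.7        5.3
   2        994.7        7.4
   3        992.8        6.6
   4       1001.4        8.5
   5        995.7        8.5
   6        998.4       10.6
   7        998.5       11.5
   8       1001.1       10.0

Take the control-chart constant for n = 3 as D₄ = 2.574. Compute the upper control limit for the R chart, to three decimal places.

R̄ = (5.3 + 7.4 + 6.6 + 8.5 + 8.5 + 10.6 + 11.5 + 10.0) / 8 = 68.4000 / 8 = 8.5500
UCL_R = D₄·R̄ = 2.574 × 8.5500 = 22.0077

22.008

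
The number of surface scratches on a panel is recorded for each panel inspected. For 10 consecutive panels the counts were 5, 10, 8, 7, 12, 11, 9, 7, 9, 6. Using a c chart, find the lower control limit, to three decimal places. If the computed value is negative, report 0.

c̄ = (5 + 10 + 8 + 7 + 12 + 11 + 9 + 7 + 9 + 6) / 10 = 84 / 10 = 8.4000
LCL = c̄ − 3√c̄ = 8.4000 − 3 × 2.8983 = -0.2948 → 0 (cannot be negative)

0.000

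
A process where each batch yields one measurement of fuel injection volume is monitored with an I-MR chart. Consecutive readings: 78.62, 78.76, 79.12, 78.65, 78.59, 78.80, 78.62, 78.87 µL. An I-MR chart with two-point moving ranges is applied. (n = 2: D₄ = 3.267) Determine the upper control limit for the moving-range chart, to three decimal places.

0.779

Moving ranges: 0.14, 0.36, 0.47, 0.06, 0.21, 0.18, 0.25; M̄R̄ = 1.6700 / 7 = 0.2386
UCL_MR = D₄·M̄R̄ = 3.267 × 0.2386 = 0.7794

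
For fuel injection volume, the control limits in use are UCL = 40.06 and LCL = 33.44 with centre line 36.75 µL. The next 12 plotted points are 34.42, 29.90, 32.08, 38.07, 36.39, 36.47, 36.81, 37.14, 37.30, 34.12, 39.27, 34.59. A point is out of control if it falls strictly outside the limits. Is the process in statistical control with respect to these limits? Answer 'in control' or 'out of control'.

Compare each point to [33.44, 40.06]: sample 2 = 29.90 < LCL; sample 3 = 32.08 < LCL.

out of control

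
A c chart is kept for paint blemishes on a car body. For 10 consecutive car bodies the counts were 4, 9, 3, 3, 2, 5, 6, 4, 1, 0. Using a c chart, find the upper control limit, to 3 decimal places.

9.471

c̄ = (4 + 9 + 3 + 3 + 2 + 5 + 6 + 4 + 1 + 0) / 10 = 37 / 10 = 3.7000
UCL = c̄ + 3√c̄ = 3.7000 + 3 × √3.7000 = 3.7000 + 3 × 1.9235 = 9.4706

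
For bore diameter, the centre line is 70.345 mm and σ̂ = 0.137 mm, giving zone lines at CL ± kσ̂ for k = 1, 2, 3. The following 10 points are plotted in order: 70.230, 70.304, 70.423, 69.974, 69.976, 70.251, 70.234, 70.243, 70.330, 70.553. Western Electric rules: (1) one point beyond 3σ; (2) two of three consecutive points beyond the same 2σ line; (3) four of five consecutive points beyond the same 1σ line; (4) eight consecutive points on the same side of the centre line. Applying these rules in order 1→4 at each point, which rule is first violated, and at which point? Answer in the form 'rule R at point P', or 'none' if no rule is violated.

rule 2 at point 5

Zone of each point (C = within 1σ̂, B = 1σ̂–2σ̂, A = 2σ̂–3σ̂, * = beyond 3σ̂; sign = side of CL): 1:-C, 2:-C, 3:+C, 4:-A, 5:-A, 6:-C, 7:-C, 8:-C, 9:-C, 10:+B
Rule 2 (two of three consecutive points beyond the same 2σ limit) is satisfied at point 5.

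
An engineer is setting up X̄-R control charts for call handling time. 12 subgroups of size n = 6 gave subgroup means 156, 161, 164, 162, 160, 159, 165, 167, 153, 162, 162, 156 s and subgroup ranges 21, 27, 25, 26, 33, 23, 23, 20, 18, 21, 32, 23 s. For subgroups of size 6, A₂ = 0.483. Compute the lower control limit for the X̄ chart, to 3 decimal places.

X̄̄ = (156 + 161 + 164 + 162 + 160 + 159 + 165 + 167 + 153 + 162 + 162 + 156) / 12 = 1927.0000 / 12 = 160.5833
R̄ = (21 + 27 + 25 + 26 + 33 + 23 + 23 + 20 + 18 + 21 + 32 + 23) / 12 = 292.0000 / 12 = 24.3333
LCL = X̄̄ − A₂·R̄ = 160.5833 − 0.483 × 24.3333 = 148.8303

148.830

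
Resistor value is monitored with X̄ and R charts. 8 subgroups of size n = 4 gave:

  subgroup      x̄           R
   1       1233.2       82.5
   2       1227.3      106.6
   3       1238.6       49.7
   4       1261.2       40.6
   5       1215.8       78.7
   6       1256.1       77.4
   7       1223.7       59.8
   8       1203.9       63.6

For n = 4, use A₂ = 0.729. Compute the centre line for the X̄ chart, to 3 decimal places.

1232.475

X̄̄ = (1233.2 + 1227.3 + 1238.6 + 1261.2 + 1215.8 + 1256.1 + 1223.7 + 1203.9) / 8 = 9859.8000 / 8 = 1232.4750
CL = X̄̄ = 1232.4750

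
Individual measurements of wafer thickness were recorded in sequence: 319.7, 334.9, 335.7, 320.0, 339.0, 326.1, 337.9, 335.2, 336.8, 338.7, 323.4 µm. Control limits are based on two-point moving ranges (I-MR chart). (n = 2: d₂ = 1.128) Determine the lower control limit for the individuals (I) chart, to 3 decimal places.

X̄ = (319.7 + 334.9 + 335.7 + 320.0 + 339.0 + 326.1 + 337.9 + 335.2 + 336.8 + 338.7 + 323.4) / 11 = 331.5818
Moving ranges: 15.2, 0.8, 15.7, 19.0, 12.9, 11.8, 2.7, 1.6, 1.9, 15.3; M̄R̄ = 96.9000 / 10 = 9.6900
LCL = X̄ − 3·M̄R̄/d₂ = 331.5818 − 3 × 9.6900 / 1.128 = 305.8105

305.811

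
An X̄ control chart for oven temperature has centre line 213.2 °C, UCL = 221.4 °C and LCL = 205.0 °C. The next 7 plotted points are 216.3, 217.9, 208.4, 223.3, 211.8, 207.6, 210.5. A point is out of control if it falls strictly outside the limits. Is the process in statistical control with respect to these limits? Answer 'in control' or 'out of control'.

Compare each point to [205.0, 221.4]: sample 4 = 223.3 > UCL.

out of control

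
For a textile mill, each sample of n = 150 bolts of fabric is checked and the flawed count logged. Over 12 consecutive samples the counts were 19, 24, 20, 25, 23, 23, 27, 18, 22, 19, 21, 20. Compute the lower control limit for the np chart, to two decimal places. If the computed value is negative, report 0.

p̄ = Σdᵢ / (k·n) = 261 / (12 × 150) = 0.14500
LCL = np̄ − 3·√(np̄(1−p̄)) = 21.7500 − 3 × 4.3123 = 8.8130

8.81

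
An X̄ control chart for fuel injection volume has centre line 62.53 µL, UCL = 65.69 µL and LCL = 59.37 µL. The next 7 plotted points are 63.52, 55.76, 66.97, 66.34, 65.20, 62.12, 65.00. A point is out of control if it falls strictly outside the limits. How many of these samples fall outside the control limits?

Compare each point to [59.37, 65.69]: sample 2 = 55.76 < LCL; sample 3 = 66.97 > UCL; sample 4 = 66.34 > UCL.

3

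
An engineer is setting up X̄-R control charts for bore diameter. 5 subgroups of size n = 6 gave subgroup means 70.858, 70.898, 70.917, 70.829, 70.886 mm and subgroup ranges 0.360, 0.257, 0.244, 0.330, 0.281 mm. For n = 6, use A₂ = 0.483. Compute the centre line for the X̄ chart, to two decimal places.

70.88

X̄̄ = (70.858 + 70.898 + 70.917 + 70.829 + 70.886) / 5 = 354.3880 / 5 = 70.8776
CL = X̄̄ = 70.8776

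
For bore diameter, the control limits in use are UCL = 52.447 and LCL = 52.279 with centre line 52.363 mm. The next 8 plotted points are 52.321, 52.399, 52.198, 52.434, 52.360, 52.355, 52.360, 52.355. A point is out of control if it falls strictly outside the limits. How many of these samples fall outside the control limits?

Compare each point to [52.279, 52.447]: sample 3 = 52.198 < LCL.

1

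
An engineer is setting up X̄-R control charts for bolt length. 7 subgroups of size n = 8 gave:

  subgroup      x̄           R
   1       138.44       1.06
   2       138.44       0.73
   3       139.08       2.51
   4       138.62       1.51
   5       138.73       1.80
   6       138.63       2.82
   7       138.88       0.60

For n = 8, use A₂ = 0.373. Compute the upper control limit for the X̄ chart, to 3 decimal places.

139.276

X̄̄ = (138.44 + 138.44 + 139.08 + 138.62 + 138.73 + 138.63 + 138.88) / 7 = 970.8200 / 7 = 138.6886
R̄ = (1.06 + 0.73 + 2.51 + 1.51 + 1.80 + 2.82 + 0.60) / 7 = 11.0300 / 7 = 1.5757
UCL = X̄̄ + A₂·R̄ = 138.6886 + 0.373 × 1.5757 = 139.2763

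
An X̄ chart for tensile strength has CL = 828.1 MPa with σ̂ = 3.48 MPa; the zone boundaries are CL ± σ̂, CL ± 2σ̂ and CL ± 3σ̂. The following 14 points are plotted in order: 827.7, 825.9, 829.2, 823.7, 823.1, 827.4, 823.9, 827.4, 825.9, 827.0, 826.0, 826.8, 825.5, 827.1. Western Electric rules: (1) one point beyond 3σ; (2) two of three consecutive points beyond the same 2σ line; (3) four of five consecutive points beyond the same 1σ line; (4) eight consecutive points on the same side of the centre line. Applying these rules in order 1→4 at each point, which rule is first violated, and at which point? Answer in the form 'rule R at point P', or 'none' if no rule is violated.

rule 4 at point 11

Zone of each point (C = within 1σ̂, B = 1σ̂–2σ̂, A = 2σ̂–3σ̂, * = beyond 3σ̂; sign = side of CL): 1:-C, 2:-C, 3:+C, 4:-B, 5:-B, 6:-C, 7:-B, 8:-C, 9:-C, 10:-C, 11:-C, 12:-C, 13:-C, 14:-C
Rule 4 (eight consecutive points on the same side of the centre line) is satisfied at point 11.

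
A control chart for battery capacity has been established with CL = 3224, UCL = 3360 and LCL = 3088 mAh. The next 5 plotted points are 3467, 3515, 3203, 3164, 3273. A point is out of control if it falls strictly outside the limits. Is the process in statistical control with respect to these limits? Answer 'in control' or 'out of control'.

Compare each point to [3088, 3360]: sample 1 = 3467 > UCL; sample 2 = 3515 > UCL.

out of control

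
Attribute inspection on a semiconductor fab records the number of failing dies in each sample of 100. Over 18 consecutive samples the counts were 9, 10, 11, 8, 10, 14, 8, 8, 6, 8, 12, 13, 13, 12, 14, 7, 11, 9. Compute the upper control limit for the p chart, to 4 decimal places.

p̄ = Σdᵢ / (k·n) = 183 / (18 × 100) = 0.10167
UCL = p̄ + 3·√(p̄(1−p̄)/n) = 0.10167 + 3 × √(0.10167×0.89833/100) = 0.10167 + 3 × 0.03022 = 0.19233

0.1923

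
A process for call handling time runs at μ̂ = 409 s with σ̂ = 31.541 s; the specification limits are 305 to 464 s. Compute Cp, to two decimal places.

0.84

Cp = (USL − LSL) / (6σ̂) = (464 − 305) / (6 × 31.541) = 159.0000 / 189.2460 = 0.8402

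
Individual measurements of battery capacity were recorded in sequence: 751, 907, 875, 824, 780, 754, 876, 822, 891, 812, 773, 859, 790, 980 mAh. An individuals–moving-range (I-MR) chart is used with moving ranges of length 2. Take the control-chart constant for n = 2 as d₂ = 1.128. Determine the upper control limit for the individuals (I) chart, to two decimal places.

1043.35

X̄ = (751 + 907 + 875 + 824 + 780 + 754 + 876 + 822 + 891 + 812 + 773 + 859 + 790 + 980) / 14 = 835.2857
Moving ranges: 156, 32, 51, 44, 26, 122, 54, 69, 79, 39, 86, 69, 190; M̄R̄ = 1017.0000 / 13 = 78.2308
UCL = X̄ + 3·M̄R̄/d₂ = 835.2857 + 3 × 78.2308 / 1.128 = 1043.3463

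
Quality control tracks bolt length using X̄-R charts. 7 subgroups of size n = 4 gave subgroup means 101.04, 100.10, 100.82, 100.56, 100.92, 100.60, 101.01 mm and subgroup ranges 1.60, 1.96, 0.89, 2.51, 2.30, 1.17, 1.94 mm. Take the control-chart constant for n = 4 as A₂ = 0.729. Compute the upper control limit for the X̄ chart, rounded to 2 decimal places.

X̄̄ = (101.04 + 100.10 + 100.82 + 100.56 + 100.92 + 100.60 + 101.01) / 7 = 705.0500 / 7 = 100.7214
R̄ = (1.60 + 1.96 + 0.89 + 2.51 + 2.30 + 1.17 + 1.94) / 7 = 12.3700 / 7 = 1.7671
UCL = X̄̄ + A₂·R̄ = 100.7214 + 0.729 × 1.7671 = 102.0097

102.01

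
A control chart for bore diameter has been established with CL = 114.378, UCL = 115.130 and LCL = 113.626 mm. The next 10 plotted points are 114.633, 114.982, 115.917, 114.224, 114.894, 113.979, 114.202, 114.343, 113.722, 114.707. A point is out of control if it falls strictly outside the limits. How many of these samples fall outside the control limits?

Compare each point to [113.626, 115.130]: sample 3 = 115.917 > UCL.

1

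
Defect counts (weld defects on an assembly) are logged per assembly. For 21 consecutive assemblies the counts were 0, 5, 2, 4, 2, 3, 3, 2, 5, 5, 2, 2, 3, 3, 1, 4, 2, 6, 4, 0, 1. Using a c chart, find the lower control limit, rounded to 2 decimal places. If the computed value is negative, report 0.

0.00

c̄ = (0 + 5 + 2 + 4 + 2 + 3 + 3 + 2 + 5 + 5 + 2 + 2 + 3 + 3 + 1 + 4 + 2 + 6 + 4 + 0 + 1) / 21 = 59 / 21 = 2.8095
LCL = c̄ − 3√c̄ = 2.8095 − 3 × 1.6762 = -2.2190 → 0 (cannot be negative)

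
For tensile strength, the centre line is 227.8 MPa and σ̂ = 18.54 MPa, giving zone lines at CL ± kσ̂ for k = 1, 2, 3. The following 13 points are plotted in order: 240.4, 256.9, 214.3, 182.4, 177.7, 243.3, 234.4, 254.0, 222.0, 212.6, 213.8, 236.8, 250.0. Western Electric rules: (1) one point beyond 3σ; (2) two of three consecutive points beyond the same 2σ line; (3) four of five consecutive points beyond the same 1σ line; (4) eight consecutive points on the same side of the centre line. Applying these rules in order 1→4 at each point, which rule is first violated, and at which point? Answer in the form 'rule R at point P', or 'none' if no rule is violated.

Zone of each point (C = within 1σ̂, B = 1σ̂–2σ̂, A = 2σ̂–3σ̂, * = beyond 3σ̂; sign = side of CL): 1:+C, 2:+B, 3:-C, 4:-A, 5:-A, 6:+C, 7:+C, 8:+B, 9:-C, 10:-C, 11:-C, 12:+C, 13:+B
Rule 2 (two of three consecutive points beyond the same 2σ limit) is satisfied at point 5.

rule 2 at point 5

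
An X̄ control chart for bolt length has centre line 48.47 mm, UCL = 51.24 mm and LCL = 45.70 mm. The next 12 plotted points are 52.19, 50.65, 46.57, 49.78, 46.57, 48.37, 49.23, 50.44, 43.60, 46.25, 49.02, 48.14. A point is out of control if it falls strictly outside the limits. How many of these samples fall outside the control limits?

2

Compare each point to [45.70, 51.24]: sample 1 = 52.19 > UCL; sample 9 = 43.60 < LCL.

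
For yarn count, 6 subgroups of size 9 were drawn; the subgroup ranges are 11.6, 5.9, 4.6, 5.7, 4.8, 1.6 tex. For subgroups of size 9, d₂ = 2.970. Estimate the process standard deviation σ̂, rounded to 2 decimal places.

1.92

R̄ = (11.6 + 5.9 + 4.6 + 5.7 + 4.8 + 1.6) / 6 = 5.7000
σ̂ = R̄ / d₂ = 5.7000 / 2.970 = 1.9192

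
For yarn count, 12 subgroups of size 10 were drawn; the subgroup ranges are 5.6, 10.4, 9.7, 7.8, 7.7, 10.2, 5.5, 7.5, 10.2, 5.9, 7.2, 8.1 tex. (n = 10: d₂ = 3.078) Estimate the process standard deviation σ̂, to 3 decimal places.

R̄ = (5.6 + 10.4 + 9.7 + 7.8 + 7.7 + 10.2 + 5.5 + 7.5 + 10.2 + 5.9 + 7.2 + 8.1) / 12 = 7.9833
σ̂ = R̄ / d₂ = 7.9833 / 3.078 = 2.5937

2.594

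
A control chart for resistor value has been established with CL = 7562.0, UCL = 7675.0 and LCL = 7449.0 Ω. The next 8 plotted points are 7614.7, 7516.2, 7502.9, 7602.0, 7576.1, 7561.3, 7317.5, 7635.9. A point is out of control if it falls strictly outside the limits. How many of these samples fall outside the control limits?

Compare each point to [7449.0, 7675.0]: sample 7 = 7317.5 < LCL.

1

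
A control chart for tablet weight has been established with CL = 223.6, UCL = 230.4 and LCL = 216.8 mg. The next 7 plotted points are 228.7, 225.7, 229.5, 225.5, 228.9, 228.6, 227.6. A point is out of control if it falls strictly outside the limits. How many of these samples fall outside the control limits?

All 7 points lie within [216.8, 230.4].

0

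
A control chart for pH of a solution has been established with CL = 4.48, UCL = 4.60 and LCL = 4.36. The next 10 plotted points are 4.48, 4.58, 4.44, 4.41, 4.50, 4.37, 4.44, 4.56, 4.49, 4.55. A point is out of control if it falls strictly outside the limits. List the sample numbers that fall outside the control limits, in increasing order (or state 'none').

All 10 points lie within [4.36, 4.60].

none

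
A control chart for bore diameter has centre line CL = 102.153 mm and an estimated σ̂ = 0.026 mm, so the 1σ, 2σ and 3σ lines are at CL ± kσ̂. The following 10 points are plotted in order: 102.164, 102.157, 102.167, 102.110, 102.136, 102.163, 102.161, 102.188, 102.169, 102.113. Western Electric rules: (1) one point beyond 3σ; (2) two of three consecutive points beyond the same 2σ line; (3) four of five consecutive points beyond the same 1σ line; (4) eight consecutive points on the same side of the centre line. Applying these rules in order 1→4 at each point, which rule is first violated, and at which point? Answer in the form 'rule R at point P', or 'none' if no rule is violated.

Zone of each point (C = within 1σ̂, B = 1σ̂–2σ̂, A = 2σ̂–3σ̂, * = beyond 3σ̂; sign = side of CL): 1:+C, 2:+C, 3:+C, 4:-B, 5:-C, 6:+C, 7:+C, 8:+B, 9:+C, 10:-B
No rule fires across all 10 points.

none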